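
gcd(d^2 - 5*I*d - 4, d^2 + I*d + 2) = d - I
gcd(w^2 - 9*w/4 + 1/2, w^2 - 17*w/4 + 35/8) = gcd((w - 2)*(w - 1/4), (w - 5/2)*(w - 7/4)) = 1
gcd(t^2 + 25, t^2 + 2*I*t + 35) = t - 5*I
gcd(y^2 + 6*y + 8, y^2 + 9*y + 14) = y + 2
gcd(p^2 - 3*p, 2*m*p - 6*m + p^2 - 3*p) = p - 3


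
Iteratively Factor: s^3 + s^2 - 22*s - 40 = (s + 2)*(s^2 - s - 20) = (s - 5)*(s + 2)*(s + 4)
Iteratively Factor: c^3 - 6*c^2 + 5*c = (c)*(c^2 - 6*c + 5) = c*(c - 5)*(c - 1)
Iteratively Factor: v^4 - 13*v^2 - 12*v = (v - 4)*(v^3 + 4*v^2 + 3*v) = (v - 4)*(v + 3)*(v^2 + v) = (v - 4)*(v + 1)*(v + 3)*(v)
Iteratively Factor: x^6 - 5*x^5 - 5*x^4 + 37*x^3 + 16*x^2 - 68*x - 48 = (x + 1)*(x^5 - 6*x^4 + x^3 + 36*x^2 - 20*x - 48) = (x + 1)^2*(x^4 - 7*x^3 + 8*x^2 + 28*x - 48) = (x + 1)^2*(x + 2)*(x^3 - 9*x^2 + 26*x - 24) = (x - 4)*(x + 1)^2*(x + 2)*(x^2 - 5*x + 6) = (x - 4)*(x - 3)*(x + 1)^2*(x + 2)*(x - 2)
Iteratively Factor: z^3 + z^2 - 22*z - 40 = (z - 5)*(z^2 + 6*z + 8) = (z - 5)*(z + 2)*(z + 4)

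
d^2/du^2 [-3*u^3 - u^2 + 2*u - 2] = -18*u - 2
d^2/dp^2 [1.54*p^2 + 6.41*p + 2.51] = 3.08000000000000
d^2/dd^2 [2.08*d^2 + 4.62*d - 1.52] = 4.16000000000000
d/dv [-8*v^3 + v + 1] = 1 - 24*v^2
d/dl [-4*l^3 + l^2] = 2*l*(1 - 6*l)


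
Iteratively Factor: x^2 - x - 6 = (x + 2)*(x - 3)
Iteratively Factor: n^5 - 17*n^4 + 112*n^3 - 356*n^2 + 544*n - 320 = (n - 2)*(n^4 - 15*n^3 + 82*n^2 - 192*n + 160) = (n - 4)*(n - 2)*(n^3 - 11*n^2 + 38*n - 40) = (n - 5)*(n - 4)*(n - 2)*(n^2 - 6*n + 8) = (n - 5)*(n - 4)^2*(n - 2)*(n - 2)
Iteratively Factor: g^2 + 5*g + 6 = (g + 2)*(g + 3)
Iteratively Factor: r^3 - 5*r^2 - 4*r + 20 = (r + 2)*(r^2 - 7*r + 10) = (r - 5)*(r + 2)*(r - 2)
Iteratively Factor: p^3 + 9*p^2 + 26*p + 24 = (p + 3)*(p^2 + 6*p + 8) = (p + 2)*(p + 3)*(p + 4)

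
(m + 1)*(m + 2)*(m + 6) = m^3 + 9*m^2 + 20*m + 12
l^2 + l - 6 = (l - 2)*(l + 3)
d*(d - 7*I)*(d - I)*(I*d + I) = I*d^4 + 8*d^3 + I*d^3 + 8*d^2 - 7*I*d^2 - 7*I*d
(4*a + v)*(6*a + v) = 24*a^2 + 10*a*v + v^2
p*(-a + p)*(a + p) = -a^2*p + p^3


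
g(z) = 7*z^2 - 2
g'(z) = 14*z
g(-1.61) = 16.14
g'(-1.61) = -22.54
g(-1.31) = 10.01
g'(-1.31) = -18.34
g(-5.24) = 190.20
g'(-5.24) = -73.36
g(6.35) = 280.26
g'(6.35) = 88.90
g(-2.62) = 46.05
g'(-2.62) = -36.68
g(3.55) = 86.22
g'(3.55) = 49.70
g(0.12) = -1.90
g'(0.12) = 1.68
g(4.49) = 139.12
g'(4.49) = 62.86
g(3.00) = 61.00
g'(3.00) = 42.00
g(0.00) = -2.00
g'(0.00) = 0.00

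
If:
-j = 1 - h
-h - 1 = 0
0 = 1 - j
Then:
No Solution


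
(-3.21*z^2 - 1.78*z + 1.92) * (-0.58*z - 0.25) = 1.8618*z^3 + 1.8349*z^2 - 0.6686*z - 0.48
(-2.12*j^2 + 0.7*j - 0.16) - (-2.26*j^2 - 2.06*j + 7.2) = 0.14*j^2 + 2.76*j - 7.36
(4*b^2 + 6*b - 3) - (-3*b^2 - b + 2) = 7*b^2 + 7*b - 5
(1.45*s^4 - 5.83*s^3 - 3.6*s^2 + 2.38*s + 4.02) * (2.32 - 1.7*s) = -2.465*s^5 + 13.275*s^4 - 7.4056*s^3 - 12.398*s^2 - 1.3124*s + 9.3264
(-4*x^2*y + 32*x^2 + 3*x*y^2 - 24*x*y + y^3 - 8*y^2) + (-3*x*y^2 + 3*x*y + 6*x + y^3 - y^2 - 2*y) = -4*x^2*y + 32*x^2 - 21*x*y + 6*x + 2*y^3 - 9*y^2 - 2*y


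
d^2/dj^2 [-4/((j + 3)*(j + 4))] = 8*(-(j + 3)^2 - (j + 3)*(j + 4) - (j + 4)^2)/((j + 3)^3*(j + 4)^3)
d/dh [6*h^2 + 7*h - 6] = 12*h + 7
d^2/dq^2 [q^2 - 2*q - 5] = 2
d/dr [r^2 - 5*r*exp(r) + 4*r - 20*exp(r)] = -5*r*exp(r) + 2*r - 25*exp(r) + 4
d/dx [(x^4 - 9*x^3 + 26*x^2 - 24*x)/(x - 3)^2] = (2*x^3 - 15*x^2 + 36*x - 24)/(x^2 - 6*x + 9)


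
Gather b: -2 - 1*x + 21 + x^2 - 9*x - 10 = x^2 - 10*x + 9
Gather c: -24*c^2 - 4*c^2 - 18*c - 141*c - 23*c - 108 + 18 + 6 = -28*c^2 - 182*c - 84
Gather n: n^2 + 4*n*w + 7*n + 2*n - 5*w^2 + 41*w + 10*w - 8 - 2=n^2 + n*(4*w + 9) - 5*w^2 + 51*w - 10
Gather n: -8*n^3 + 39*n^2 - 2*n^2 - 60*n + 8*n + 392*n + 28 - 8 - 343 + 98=-8*n^3 + 37*n^2 + 340*n - 225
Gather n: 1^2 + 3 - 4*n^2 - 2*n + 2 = -4*n^2 - 2*n + 6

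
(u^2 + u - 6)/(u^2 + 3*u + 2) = (u^2 + u - 6)/(u^2 + 3*u + 2)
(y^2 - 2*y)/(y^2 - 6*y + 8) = y/(y - 4)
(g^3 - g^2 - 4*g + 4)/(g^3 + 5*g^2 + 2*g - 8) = (g - 2)/(g + 4)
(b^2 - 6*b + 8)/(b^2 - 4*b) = (b - 2)/b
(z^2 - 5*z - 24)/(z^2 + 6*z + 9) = (z - 8)/(z + 3)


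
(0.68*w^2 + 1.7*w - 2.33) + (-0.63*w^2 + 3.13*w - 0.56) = 0.05*w^2 + 4.83*w - 2.89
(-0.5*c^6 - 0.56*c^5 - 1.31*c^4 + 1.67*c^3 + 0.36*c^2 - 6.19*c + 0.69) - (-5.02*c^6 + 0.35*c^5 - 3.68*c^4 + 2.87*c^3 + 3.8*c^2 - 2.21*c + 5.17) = 4.52*c^6 - 0.91*c^5 + 2.37*c^4 - 1.2*c^3 - 3.44*c^2 - 3.98*c - 4.48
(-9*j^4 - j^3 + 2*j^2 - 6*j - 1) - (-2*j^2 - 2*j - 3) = -9*j^4 - j^3 + 4*j^2 - 4*j + 2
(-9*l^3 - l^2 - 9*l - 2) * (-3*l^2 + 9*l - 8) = 27*l^5 - 78*l^4 + 90*l^3 - 67*l^2 + 54*l + 16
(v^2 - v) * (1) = v^2 - v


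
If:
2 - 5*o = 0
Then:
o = 2/5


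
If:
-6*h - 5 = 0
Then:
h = -5/6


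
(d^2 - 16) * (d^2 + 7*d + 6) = d^4 + 7*d^3 - 10*d^2 - 112*d - 96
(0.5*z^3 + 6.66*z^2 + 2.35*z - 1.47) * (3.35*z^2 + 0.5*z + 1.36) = 1.675*z^5 + 22.561*z^4 + 11.8825*z^3 + 5.3081*z^2 + 2.461*z - 1.9992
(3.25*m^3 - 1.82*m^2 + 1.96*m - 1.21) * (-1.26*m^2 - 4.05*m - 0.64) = -4.095*m^5 - 10.8693*m^4 + 2.8214*m^3 - 5.2486*m^2 + 3.6461*m + 0.7744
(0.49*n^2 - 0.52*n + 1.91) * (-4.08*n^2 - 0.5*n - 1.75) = -1.9992*n^4 + 1.8766*n^3 - 8.3903*n^2 - 0.0449999999999999*n - 3.3425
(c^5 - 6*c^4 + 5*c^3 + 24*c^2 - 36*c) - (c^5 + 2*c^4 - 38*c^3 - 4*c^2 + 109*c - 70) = -8*c^4 + 43*c^3 + 28*c^2 - 145*c + 70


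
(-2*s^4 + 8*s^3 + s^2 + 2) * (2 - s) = 2*s^5 - 12*s^4 + 15*s^3 + 2*s^2 - 2*s + 4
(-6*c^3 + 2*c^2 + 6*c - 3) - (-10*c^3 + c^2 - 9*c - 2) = 4*c^3 + c^2 + 15*c - 1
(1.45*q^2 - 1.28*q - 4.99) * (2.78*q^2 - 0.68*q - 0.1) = 4.031*q^4 - 4.5444*q^3 - 13.1468*q^2 + 3.5212*q + 0.499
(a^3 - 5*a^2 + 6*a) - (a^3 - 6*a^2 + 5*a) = a^2 + a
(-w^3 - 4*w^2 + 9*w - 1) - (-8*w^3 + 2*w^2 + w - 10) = 7*w^3 - 6*w^2 + 8*w + 9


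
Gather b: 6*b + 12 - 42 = 6*b - 30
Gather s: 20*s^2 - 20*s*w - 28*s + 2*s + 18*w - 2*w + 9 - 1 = 20*s^2 + s*(-20*w - 26) + 16*w + 8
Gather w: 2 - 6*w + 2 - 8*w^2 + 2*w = -8*w^2 - 4*w + 4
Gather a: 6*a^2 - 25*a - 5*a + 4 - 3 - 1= 6*a^2 - 30*a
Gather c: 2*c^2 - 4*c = 2*c^2 - 4*c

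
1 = 1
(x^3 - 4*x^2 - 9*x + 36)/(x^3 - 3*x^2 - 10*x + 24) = (x - 3)/(x - 2)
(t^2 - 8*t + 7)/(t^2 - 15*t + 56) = (t - 1)/(t - 8)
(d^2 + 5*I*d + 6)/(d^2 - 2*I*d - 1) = (d + 6*I)/(d - I)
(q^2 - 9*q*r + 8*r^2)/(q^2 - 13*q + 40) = (q^2 - 9*q*r + 8*r^2)/(q^2 - 13*q + 40)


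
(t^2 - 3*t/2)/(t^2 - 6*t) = (t - 3/2)/(t - 6)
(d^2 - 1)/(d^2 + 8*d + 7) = (d - 1)/(d + 7)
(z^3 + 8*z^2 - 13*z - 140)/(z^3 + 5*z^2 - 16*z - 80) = (z + 7)/(z + 4)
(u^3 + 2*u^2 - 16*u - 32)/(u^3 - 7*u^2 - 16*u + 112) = (u + 2)/(u - 7)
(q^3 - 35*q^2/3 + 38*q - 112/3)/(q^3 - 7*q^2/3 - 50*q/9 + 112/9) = 3*(q - 7)/(3*q + 7)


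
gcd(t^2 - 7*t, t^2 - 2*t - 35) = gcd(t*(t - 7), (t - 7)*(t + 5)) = t - 7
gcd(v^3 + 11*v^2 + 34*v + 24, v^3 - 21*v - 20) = v^2 + 5*v + 4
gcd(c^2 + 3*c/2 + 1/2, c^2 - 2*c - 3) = c + 1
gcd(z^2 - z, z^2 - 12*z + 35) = 1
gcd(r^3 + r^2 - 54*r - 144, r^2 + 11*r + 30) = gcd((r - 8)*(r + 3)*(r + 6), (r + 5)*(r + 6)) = r + 6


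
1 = 1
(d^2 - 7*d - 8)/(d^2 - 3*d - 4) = (d - 8)/(d - 4)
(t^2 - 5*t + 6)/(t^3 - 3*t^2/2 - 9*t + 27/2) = 2*(t - 2)/(2*t^2 + 3*t - 9)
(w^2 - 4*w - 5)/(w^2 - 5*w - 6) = (w - 5)/(w - 6)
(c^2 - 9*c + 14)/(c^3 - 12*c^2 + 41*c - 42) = 1/(c - 3)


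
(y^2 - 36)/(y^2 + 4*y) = (y^2 - 36)/(y*(y + 4))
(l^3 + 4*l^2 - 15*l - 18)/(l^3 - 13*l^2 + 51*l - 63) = (l^2 + 7*l + 6)/(l^2 - 10*l + 21)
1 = 1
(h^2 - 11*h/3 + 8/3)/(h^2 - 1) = (h - 8/3)/(h + 1)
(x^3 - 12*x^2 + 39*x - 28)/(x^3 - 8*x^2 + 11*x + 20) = (x^2 - 8*x + 7)/(x^2 - 4*x - 5)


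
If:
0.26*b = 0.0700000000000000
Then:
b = 0.27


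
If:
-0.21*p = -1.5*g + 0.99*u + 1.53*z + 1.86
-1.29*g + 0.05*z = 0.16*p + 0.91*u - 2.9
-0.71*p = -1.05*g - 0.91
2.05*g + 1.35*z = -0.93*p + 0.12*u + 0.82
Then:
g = 0.71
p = 2.33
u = 1.67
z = -1.92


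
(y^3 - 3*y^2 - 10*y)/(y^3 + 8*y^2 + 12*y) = (y - 5)/(y + 6)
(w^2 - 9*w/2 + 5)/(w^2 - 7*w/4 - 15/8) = 4*(w - 2)/(4*w + 3)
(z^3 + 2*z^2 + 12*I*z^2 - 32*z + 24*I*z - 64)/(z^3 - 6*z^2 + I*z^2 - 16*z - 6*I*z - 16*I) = (z^2 + 12*I*z - 32)/(z^2 + z*(-8 + I) - 8*I)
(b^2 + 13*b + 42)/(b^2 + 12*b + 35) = (b + 6)/(b + 5)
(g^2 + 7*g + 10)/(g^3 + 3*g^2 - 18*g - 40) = 1/(g - 4)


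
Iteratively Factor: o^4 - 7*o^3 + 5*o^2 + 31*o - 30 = (o + 2)*(o^3 - 9*o^2 + 23*o - 15) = (o - 3)*(o + 2)*(o^2 - 6*o + 5) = (o - 3)*(o - 1)*(o + 2)*(o - 5)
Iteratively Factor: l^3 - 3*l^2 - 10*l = (l - 5)*(l^2 + 2*l) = (l - 5)*(l + 2)*(l)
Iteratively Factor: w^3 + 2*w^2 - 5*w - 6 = (w + 1)*(w^2 + w - 6) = (w - 2)*(w + 1)*(w + 3)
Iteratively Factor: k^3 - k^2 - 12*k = (k + 3)*(k^2 - 4*k) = k*(k + 3)*(k - 4)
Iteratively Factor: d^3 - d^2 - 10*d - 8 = (d - 4)*(d^2 + 3*d + 2) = (d - 4)*(d + 1)*(d + 2)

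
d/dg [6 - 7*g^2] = -14*g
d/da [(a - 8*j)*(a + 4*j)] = 2*a - 4*j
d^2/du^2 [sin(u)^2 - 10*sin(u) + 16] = 10*sin(u) + 2*cos(2*u)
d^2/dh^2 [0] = 0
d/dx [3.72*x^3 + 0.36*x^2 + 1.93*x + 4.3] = 11.16*x^2 + 0.72*x + 1.93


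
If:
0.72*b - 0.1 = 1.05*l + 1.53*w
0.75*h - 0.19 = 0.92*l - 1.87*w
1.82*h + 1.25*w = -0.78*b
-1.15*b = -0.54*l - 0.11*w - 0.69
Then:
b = 0.60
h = -0.43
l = -0.05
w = 0.25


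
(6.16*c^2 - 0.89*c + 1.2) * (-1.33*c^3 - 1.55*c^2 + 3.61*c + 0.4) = -8.1928*c^5 - 8.3643*c^4 + 22.0211*c^3 - 2.6089*c^2 + 3.976*c + 0.48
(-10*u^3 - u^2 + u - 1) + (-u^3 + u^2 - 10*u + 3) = -11*u^3 - 9*u + 2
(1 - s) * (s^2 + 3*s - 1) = -s^3 - 2*s^2 + 4*s - 1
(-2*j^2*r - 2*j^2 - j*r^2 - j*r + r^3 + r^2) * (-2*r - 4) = 4*j^2*r^2 + 12*j^2*r + 8*j^2 + 2*j*r^3 + 6*j*r^2 + 4*j*r - 2*r^4 - 6*r^3 - 4*r^2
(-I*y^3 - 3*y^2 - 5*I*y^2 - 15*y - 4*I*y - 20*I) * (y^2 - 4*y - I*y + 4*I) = -I*y^5 - 4*y^4 - I*y^4 - 4*y^3 + 19*I*y^3 + 76*y^2 - I*y^2 - 4*y + 20*I*y + 80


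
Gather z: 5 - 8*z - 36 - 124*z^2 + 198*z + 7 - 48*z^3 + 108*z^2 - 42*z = -48*z^3 - 16*z^2 + 148*z - 24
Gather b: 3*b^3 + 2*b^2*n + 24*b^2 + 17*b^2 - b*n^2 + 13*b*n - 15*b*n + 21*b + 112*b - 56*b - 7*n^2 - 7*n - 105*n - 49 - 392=3*b^3 + b^2*(2*n + 41) + b*(-n^2 - 2*n + 77) - 7*n^2 - 112*n - 441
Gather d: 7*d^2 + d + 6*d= 7*d^2 + 7*d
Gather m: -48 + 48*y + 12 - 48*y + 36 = 0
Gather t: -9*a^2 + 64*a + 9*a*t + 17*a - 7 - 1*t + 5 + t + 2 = -9*a^2 + 9*a*t + 81*a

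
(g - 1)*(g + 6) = g^2 + 5*g - 6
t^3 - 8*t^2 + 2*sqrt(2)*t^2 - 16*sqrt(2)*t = t*(t - 8)*(t + 2*sqrt(2))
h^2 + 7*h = h*(h + 7)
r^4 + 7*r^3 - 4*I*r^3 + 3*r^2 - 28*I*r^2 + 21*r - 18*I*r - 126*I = (r + 7)*(r - 3*I)^2*(r + 2*I)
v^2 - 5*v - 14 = (v - 7)*(v + 2)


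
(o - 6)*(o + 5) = o^2 - o - 30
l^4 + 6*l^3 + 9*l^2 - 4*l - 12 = (l - 1)*(l + 2)^2*(l + 3)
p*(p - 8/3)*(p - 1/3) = p^3 - 3*p^2 + 8*p/9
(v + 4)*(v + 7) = v^2 + 11*v + 28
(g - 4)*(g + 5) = g^2 + g - 20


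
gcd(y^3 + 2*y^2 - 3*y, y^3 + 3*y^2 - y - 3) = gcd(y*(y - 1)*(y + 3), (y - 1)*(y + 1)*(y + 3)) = y^2 + 2*y - 3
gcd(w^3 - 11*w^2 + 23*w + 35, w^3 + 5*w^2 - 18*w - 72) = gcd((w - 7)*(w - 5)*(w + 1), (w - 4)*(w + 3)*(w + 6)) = 1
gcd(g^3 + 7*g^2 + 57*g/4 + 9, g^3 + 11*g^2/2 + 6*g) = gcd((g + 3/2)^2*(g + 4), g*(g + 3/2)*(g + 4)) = g^2 + 11*g/2 + 6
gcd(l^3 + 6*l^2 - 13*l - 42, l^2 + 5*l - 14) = l + 7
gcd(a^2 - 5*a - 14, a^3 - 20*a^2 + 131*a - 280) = a - 7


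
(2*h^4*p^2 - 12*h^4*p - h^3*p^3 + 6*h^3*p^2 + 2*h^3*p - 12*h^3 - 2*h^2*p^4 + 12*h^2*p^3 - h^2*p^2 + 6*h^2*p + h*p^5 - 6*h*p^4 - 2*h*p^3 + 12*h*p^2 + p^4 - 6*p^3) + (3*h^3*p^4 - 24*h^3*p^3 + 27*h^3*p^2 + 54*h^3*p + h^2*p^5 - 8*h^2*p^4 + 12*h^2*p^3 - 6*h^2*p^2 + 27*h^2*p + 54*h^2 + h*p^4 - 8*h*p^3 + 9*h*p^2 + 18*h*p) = 2*h^4*p^2 - 12*h^4*p + 3*h^3*p^4 - 25*h^3*p^3 + 33*h^3*p^2 + 56*h^3*p - 12*h^3 + h^2*p^5 - 10*h^2*p^4 + 24*h^2*p^3 - 7*h^2*p^2 + 33*h^2*p + 54*h^2 + h*p^5 - 5*h*p^4 - 10*h*p^3 + 21*h*p^2 + 18*h*p + p^4 - 6*p^3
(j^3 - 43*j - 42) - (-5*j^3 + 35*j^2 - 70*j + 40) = 6*j^3 - 35*j^2 + 27*j - 82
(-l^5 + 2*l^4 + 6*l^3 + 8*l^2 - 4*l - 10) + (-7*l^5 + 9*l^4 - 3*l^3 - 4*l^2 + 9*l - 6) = -8*l^5 + 11*l^4 + 3*l^3 + 4*l^2 + 5*l - 16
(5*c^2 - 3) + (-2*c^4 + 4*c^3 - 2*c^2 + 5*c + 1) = -2*c^4 + 4*c^3 + 3*c^2 + 5*c - 2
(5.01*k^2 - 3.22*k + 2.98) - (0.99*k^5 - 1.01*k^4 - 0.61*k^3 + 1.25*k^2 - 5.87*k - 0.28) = -0.99*k^5 + 1.01*k^4 + 0.61*k^3 + 3.76*k^2 + 2.65*k + 3.26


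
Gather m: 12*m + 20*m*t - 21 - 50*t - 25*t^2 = m*(20*t + 12) - 25*t^2 - 50*t - 21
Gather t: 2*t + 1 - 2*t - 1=0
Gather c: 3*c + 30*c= 33*c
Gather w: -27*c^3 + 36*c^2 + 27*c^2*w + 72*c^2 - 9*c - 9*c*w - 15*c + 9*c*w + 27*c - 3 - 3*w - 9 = -27*c^3 + 108*c^2 + 3*c + w*(27*c^2 - 3) - 12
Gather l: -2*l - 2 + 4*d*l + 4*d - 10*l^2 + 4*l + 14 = 4*d - 10*l^2 + l*(4*d + 2) + 12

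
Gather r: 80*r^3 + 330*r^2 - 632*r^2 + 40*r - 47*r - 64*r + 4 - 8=80*r^3 - 302*r^2 - 71*r - 4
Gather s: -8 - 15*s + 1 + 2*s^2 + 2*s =2*s^2 - 13*s - 7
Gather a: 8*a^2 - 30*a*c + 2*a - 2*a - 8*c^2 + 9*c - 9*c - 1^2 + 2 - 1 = 8*a^2 - 30*a*c - 8*c^2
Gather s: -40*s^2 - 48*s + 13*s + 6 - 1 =-40*s^2 - 35*s + 5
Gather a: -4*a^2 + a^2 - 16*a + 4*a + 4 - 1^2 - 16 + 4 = -3*a^2 - 12*a - 9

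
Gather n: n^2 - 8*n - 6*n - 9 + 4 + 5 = n^2 - 14*n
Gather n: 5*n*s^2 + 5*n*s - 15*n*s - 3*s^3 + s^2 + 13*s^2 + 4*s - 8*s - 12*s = n*(5*s^2 - 10*s) - 3*s^3 + 14*s^2 - 16*s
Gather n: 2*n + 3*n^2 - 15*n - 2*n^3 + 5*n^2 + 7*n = -2*n^3 + 8*n^2 - 6*n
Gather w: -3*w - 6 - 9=-3*w - 15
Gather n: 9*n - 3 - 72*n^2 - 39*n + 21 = -72*n^2 - 30*n + 18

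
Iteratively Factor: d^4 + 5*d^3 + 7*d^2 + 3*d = (d + 3)*(d^3 + 2*d^2 + d) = (d + 1)*(d + 3)*(d^2 + d) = d*(d + 1)*(d + 3)*(d + 1)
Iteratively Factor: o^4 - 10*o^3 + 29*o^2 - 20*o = (o - 5)*(o^3 - 5*o^2 + 4*o) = o*(o - 5)*(o^2 - 5*o + 4) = o*(o - 5)*(o - 1)*(o - 4)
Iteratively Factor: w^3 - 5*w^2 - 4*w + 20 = (w + 2)*(w^2 - 7*w + 10) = (w - 5)*(w + 2)*(w - 2)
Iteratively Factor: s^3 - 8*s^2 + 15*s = (s - 5)*(s^2 - 3*s) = (s - 5)*(s - 3)*(s)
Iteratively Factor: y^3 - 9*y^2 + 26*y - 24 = (y - 3)*(y^2 - 6*y + 8) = (y - 4)*(y - 3)*(y - 2)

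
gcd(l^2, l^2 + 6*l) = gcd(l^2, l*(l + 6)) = l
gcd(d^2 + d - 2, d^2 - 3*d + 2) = d - 1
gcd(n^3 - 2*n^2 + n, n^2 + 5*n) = n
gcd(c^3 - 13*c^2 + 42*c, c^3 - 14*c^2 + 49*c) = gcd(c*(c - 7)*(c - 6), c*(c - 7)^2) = c^2 - 7*c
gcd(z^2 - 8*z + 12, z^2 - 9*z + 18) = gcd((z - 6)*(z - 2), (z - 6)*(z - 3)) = z - 6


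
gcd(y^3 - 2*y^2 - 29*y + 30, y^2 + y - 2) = y - 1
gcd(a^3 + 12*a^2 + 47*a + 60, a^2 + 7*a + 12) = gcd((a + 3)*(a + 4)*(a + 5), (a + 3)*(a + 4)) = a^2 + 7*a + 12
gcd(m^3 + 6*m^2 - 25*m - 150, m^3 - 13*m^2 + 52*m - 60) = m - 5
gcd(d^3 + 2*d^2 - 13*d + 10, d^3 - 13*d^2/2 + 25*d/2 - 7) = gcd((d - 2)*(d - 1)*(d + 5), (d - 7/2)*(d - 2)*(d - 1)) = d^2 - 3*d + 2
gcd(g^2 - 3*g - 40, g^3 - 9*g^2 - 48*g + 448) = g - 8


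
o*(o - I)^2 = o^3 - 2*I*o^2 - o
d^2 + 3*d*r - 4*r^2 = (d - r)*(d + 4*r)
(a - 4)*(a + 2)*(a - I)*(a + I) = a^4 - 2*a^3 - 7*a^2 - 2*a - 8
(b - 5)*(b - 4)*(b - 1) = b^3 - 10*b^2 + 29*b - 20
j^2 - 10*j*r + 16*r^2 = (j - 8*r)*(j - 2*r)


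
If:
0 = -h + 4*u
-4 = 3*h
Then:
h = -4/3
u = -1/3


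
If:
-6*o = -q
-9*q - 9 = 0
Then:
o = -1/6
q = -1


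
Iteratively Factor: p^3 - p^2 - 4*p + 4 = (p - 1)*(p^2 - 4) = (p - 2)*(p - 1)*(p + 2)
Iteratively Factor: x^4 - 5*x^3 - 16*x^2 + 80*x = (x)*(x^3 - 5*x^2 - 16*x + 80) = x*(x - 4)*(x^2 - x - 20) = x*(x - 5)*(x - 4)*(x + 4)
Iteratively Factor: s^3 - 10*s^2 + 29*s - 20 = (s - 1)*(s^2 - 9*s + 20) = (s - 5)*(s - 1)*(s - 4)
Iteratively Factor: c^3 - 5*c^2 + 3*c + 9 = (c + 1)*(c^2 - 6*c + 9) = (c - 3)*(c + 1)*(c - 3)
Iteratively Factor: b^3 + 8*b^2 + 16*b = (b)*(b^2 + 8*b + 16) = b*(b + 4)*(b + 4)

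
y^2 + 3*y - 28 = (y - 4)*(y + 7)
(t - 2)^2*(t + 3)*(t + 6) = t^4 + 5*t^3 - 14*t^2 - 36*t + 72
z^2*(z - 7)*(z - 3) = z^4 - 10*z^3 + 21*z^2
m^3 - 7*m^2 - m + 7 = (m - 7)*(m - 1)*(m + 1)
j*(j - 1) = j^2 - j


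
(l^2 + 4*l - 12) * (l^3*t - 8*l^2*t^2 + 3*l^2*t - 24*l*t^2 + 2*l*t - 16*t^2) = l^5*t - 8*l^4*t^2 + 7*l^4*t - 56*l^3*t^2 + 2*l^3*t - 16*l^2*t^2 - 28*l^2*t + 224*l*t^2 - 24*l*t + 192*t^2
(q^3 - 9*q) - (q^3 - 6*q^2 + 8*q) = 6*q^2 - 17*q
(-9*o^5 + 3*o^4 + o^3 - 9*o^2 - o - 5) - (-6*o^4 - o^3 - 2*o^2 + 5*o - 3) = -9*o^5 + 9*o^4 + 2*o^3 - 7*o^2 - 6*o - 2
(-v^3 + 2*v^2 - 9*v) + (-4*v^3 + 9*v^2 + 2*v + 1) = -5*v^3 + 11*v^2 - 7*v + 1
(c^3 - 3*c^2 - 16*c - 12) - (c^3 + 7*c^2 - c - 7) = -10*c^2 - 15*c - 5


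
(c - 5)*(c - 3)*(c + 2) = c^3 - 6*c^2 - c + 30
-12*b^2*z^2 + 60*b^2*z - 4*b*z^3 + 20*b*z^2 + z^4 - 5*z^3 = z*(-6*b + z)*(2*b + z)*(z - 5)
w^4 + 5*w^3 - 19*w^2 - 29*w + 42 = (w - 3)*(w - 1)*(w + 2)*(w + 7)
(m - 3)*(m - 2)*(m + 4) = m^3 - m^2 - 14*m + 24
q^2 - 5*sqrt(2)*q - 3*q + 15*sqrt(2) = (q - 3)*(q - 5*sqrt(2))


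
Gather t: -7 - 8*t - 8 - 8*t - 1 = -16*t - 16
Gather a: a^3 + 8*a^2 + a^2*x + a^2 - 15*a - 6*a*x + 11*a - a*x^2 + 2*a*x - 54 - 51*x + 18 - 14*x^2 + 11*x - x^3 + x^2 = a^3 + a^2*(x + 9) + a*(-x^2 - 4*x - 4) - x^3 - 13*x^2 - 40*x - 36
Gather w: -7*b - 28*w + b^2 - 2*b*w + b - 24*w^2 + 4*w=b^2 - 6*b - 24*w^2 + w*(-2*b - 24)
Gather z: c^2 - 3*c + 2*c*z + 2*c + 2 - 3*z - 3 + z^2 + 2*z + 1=c^2 - c + z^2 + z*(2*c - 1)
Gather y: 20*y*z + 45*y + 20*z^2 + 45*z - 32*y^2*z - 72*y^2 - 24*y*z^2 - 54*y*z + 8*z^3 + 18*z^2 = y^2*(-32*z - 72) + y*(-24*z^2 - 34*z + 45) + 8*z^3 + 38*z^2 + 45*z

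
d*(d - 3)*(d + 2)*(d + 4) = d^4 + 3*d^3 - 10*d^2 - 24*d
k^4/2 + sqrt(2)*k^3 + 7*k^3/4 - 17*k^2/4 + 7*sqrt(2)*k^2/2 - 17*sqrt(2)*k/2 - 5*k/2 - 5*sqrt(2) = (k/2 + sqrt(2))*(k - 2)*(k + 1/2)*(k + 5)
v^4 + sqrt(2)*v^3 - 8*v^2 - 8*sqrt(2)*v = v*(v - 2*sqrt(2))*(v + sqrt(2))*(v + 2*sqrt(2))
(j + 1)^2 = j^2 + 2*j + 1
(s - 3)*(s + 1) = s^2 - 2*s - 3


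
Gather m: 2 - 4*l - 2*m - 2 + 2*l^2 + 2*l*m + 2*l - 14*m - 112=2*l^2 - 2*l + m*(2*l - 16) - 112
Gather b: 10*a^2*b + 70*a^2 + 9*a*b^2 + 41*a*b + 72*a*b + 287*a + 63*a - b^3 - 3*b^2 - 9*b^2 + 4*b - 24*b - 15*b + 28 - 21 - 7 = 70*a^2 + 350*a - b^3 + b^2*(9*a - 12) + b*(10*a^2 + 113*a - 35)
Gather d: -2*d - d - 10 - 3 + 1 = -3*d - 12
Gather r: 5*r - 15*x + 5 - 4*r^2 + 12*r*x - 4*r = -4*r^2 + r*(12*x + 1) - 15*x + 5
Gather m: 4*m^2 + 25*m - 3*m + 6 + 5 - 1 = 4*m^2 + 22*m + 10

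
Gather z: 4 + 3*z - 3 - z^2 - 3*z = 1 - z^2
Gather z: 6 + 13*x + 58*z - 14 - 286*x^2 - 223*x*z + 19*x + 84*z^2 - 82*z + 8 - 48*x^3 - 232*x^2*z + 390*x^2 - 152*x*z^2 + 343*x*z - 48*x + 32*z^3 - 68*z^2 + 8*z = -48*x^3 + 104*x^2 - 16*x + 32*z^3 + z^2*(16 - 152*x) + z*(-232*x^2 + 120*x - 16)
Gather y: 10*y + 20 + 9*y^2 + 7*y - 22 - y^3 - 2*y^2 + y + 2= -y^3 + 7*y^2 + 18*y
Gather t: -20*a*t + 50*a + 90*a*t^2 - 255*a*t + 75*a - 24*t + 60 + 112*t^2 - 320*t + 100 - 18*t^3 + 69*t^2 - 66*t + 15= 125*a - 18*t^3 + t^2*(90*a + 181) + t*(-275*a - 410) + 175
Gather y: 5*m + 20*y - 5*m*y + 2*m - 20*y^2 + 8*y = 7*m - 20*y^2 + y*(28 - 5*m)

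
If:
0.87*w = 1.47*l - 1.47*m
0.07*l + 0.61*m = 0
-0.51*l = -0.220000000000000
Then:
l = 0.43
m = -0.05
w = 0.81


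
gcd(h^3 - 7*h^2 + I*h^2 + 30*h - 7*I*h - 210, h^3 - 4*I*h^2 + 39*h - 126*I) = h + 6*I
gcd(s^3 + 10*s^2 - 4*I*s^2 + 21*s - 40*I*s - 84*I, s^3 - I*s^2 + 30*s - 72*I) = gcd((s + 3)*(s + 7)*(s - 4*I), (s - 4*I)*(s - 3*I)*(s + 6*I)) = s - 4*I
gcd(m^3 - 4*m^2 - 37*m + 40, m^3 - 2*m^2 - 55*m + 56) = m^2 - 9*m + 8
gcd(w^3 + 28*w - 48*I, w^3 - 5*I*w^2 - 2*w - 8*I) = w^2 - 6*I*w - 8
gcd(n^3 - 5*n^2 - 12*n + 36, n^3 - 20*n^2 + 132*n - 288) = n - 6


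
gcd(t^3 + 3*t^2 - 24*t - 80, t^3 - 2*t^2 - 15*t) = t - 5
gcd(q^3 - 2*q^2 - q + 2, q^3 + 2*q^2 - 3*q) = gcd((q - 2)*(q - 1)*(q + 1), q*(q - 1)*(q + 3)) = q - 1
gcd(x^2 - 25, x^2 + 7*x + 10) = x + 5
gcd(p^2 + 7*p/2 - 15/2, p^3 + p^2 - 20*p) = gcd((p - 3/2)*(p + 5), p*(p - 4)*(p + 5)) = p + 5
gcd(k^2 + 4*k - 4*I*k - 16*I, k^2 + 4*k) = k + 4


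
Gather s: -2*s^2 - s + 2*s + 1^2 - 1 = -2*s^2 + s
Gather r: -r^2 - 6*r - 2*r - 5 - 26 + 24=-r^2 - 8*r - 7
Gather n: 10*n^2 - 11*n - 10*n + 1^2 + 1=10*n^2 - 21*n + 2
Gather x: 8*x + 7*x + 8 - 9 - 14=15*x - 15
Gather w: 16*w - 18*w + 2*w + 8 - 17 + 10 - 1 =0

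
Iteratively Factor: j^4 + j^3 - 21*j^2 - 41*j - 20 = (j - 5)*(j^3 + 6*j^2 + 9*j + 4) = (j - 5)*(j + 1)*(j^2 + 5*j + 4) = (j - 5)*(j + 1)^2*(j + 4)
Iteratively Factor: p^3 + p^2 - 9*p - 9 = (p - 3)*(p^2 + 4*p + 3) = (p - 3)*(p + 3)*(p + 1)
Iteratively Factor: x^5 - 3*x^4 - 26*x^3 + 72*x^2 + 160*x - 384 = (x + 4)*(x^4 - 7*x^3 + 2*x^2 + 64*x - 96) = (x - 4)*(x + 4)*(x^3 - 3*x^2 - 10*x + 24) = (x - 4)^2*(x + 4)*(x^2 + x - 6) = (x - 4)^2*(x - 2)*(x + 4)*(x + 3)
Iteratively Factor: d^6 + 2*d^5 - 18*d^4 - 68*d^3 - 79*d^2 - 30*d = (d + 1)*(d^5 + d^4 - 19*d^3 - 49*d^2 - 30*d) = (d + 1)*(d + 3)*(d^4 - 2*d^3 - 13*d^2 - 10*d) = d*(d + 1)*(d + 3)*(d^3 - 2*d^2 - 13*d - 10) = d*(d + 1)*(d + 2)*(d + 3)*(d^2 - 4*d - 5) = d*(d - 5)*(d + 1)*(d + 2)*(d + 3)*(d + 1)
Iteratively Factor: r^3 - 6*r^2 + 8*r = (r - 4)*(r^2 - 2*r) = (r - 4)*(r - 2)*(r)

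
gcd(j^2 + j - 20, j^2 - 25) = j + 5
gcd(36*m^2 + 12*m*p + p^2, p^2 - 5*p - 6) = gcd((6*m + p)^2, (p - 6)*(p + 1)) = 1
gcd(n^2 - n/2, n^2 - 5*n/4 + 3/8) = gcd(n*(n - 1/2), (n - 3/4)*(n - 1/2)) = n - 1/2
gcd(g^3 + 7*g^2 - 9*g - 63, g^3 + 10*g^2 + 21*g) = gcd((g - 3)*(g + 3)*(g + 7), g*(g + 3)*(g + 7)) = g^2 + 10*g + 21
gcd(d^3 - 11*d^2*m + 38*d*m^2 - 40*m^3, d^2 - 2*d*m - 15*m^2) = d - 5*m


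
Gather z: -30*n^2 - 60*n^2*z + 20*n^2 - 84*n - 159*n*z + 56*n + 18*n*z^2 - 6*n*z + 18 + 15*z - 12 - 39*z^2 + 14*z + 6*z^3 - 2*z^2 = -10*n^2 - 28*n + 6*z^3 + z^2*(18*n - 41) + z*(-60*n^2 - 165*n + 29) + 6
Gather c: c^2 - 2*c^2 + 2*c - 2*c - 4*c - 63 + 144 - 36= -c^2 - 4*c + 45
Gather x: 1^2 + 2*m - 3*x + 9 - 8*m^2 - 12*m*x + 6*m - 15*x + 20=-8*m^2 + 8*m + x*(-12*m - 18) + 30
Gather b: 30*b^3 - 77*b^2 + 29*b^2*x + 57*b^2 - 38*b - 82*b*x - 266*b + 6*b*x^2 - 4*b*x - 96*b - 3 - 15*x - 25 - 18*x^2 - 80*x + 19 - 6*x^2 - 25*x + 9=30*b^3 + b^2*(29*x - 20) + b*(6*x^2 - 86*x - 400) - 24*x^2 - 120*x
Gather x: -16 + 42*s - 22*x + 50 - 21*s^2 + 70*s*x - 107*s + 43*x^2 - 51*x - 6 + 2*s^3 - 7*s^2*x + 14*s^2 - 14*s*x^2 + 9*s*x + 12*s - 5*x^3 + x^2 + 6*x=2*s^3 - 7*s^2 - 53*s - 5*x^3 + x^2*(44 - 14*s) + x*(-7*s^2 + 79*s - 67) + 28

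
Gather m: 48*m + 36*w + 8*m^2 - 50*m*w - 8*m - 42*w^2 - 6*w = 8*m^2 + m*(40 - 50*w) - 42*w^2 + 30*w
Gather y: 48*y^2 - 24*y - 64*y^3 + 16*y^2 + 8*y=-64*y^3 + 64*y^2 - 16*y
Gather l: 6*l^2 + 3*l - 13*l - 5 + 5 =6*l^2 - 10*l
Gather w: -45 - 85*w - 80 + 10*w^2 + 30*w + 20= 10*w^2 - 55*w - 105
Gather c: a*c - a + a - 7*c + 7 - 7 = c*(a - 7)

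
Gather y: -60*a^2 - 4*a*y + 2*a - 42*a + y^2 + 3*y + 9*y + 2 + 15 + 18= -60*a^2 - 40*a + y^2 + y*(12 - 4*a) + 35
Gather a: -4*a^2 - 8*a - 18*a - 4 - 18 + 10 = -4*a^2 - 26*a - 12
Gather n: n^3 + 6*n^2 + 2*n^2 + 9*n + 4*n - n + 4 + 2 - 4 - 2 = n^3 + 8*n^2 + 12*n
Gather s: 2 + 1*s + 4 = s + 6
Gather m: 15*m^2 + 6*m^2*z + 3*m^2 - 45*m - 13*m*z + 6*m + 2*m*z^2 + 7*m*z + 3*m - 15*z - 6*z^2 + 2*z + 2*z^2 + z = m^2*(6*z + 18) + m*(2*z^2 - 6*z - 36) - 4*z^2 - 12*z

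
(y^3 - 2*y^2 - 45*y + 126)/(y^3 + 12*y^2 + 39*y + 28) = (y^2 - 9*y + 18)/(y^2 + 5*y + 4)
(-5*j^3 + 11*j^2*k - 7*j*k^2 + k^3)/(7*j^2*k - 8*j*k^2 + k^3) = (-5*j^2 + 6*j*k - k^2)/(k*(7*j - k))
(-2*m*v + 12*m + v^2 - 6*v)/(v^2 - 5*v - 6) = (-2*m + v)/(v + 1)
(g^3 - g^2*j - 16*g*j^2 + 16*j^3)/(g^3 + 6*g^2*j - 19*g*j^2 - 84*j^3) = (g^2 + 3*g*j - 4*j^2)/(g^2 + 10*g*j + 21*j^2)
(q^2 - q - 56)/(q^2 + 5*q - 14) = (q - 8)/(q - 2)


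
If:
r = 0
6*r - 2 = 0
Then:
No Solution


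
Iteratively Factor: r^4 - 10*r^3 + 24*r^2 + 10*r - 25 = (r - 5)*(r^3 - 5*r^2 - r + 5) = (r - 5)*(r - 1)*(r^2 - 4*r - 5) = (r - 5)^2*(r - 1)*(r + 1)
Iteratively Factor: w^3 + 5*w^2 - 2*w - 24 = (w - 2)*(w^2 + 7*w + 12) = (w - 2)*(w + 4)*(w + 3)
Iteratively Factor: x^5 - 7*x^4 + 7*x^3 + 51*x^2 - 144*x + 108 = (x + 3)*(x^4 - 10*x^3 + 37*x^2 - 60*x + 36) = (x - 3)*(x + 3)*(x^3 - 7*x^2 + 16*x - 12) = (x - 3)^2*(x + 3)*(x^2 - 4*x + 4) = (x - 3)^2*(x - 2)*(x + 3)*(x - 2)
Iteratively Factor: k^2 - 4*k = (k)*(k - 4)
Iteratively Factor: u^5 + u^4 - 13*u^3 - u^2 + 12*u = (u - 1)*(u^4 + 2*u^3 - 11*u^2 - 12*u) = (u - 1)*(u + 1)*(u^3 + u^2 - 12*u) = (u - 1)*(u + 1)*(u + 4)*(u^2 - 3*u) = (u - 3)*(u - 1)*(u + 1)*(u + 4)*(u)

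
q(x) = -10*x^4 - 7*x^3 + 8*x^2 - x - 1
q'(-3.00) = 842.00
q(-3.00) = -547.00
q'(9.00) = -30718.00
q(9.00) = -70075.00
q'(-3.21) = 1054.30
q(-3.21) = -745.57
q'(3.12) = -1370.36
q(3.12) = -1086.43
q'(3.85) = -2533.34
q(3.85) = -2482.80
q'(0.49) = -2.91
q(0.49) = -0.97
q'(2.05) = -401.06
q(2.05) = -206.35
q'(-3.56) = 1480.62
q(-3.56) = -1186.43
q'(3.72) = -2291.24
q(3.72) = -2169.38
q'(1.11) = -63.82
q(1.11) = -17.01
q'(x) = -40*x^3 - 21*x^2 + 16*x - 1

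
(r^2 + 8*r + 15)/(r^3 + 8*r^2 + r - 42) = (r + 5)/(r^2 + 5*r - 14)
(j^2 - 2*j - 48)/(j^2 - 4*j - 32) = (j + 6)/(j + 4)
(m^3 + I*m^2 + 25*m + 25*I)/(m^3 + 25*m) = (m + I)/m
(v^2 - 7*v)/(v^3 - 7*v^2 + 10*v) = (v - 7)/(v^2 - 7*v + 10)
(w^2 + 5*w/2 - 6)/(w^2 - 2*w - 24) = (w - 3/2)/(w - 6)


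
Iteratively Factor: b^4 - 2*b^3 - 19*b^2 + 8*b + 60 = (b - 5)*(b^3 + 3*b^2 - 4*b - 12) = (b - 5)*(b + 2)*(b^2 + b - 6) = (b - 5)*(b + 2)*(b + 3)*(b - 2)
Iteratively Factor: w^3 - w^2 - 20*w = (w - 5)*(w^2 + 4*w) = w*(w - 5)*(w + 4)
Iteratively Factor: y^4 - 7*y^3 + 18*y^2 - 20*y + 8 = (y - 2)*(y^3 - 5*y^2 + 8*y - 4) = (y - 2)*(y - 1)*(y^2 - 4*y + 4) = (y - 2)^2*(y - 1)*(y - 2)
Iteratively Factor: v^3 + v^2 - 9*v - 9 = (v - 3)*(v^2 + 4*v + 3) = (v - 3)*(v + 1)*(v + 3)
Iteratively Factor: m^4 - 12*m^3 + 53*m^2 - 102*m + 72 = (m - 3)*(m^3 - 9*m^2 + 26*m - 24) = (m - 3)^2*(m^2 - 6*m + 8) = (m - 3)^2*(m - 2)*(m - 4)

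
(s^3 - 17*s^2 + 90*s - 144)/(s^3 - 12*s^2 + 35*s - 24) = (s - 6)/(s - 1)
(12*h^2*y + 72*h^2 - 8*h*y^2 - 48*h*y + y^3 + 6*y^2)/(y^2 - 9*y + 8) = (12*h^2*y + 72*h^2 - 8*h*y^2 - 48*h*y + y^3 + 6*y^2)/(y^2 - 9*y + 8)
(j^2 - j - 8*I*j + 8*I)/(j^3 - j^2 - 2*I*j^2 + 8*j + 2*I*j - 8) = (j - 8*I)/(j^2 - 2*I*j + 8)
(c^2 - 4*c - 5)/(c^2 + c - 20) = (c^2 - 4*c - 5)/(c^2 + c - 20)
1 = 1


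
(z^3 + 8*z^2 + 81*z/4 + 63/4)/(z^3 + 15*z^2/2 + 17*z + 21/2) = (z + 3/2)/(z + 1)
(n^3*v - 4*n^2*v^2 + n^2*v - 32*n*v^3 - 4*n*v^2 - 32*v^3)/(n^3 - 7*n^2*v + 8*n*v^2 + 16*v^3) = v*(n^3 - 4*n^2*v + n^2 - 32*n*v^2 - 4*n*v - 32*v^2)/(n^3 - 7*n^2*v + 8*n*v^2 + 16*v^3)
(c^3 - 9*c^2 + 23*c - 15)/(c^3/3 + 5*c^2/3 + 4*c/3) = 3*(c^3 - 9*c^2 + 23*c - 15)/(c*(c^2 + 5*c + 4))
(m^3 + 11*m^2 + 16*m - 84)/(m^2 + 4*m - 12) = m + 7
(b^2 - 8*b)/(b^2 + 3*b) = (b - 8)/(b + 3)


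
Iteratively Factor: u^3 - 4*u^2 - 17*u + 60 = (u - 3)*(u^2 - u - 20) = (u - 5)*(u - 3)*(u + 4)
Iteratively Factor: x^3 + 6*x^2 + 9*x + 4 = (x + 4)*(x^2 + 2*x + 1) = (x + 1)*(x + 4)*(x + 1)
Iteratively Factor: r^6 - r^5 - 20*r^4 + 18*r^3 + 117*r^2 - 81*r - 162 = (r - 2)*(r^5 + r^4 - 18*r^3 - 18*r^2 + 81*r + 81) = (r - 2)*(r + 1)*(r^4 - 18*r^2 + 81) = (r - 2)*(r + 1)*(r + 3)*(r^3 - 3*r^2 - 9*r + 27) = (r - 3)*(r - 2)*(r + 1)*(r + 3)*(r^2 - 9) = (r - 3)*(r - 2)*(r + 1)*(r + 3)^2*(r - 3)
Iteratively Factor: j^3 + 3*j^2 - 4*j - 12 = (j + 2)*(j^2 + j - 6) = (j - 2)*(j + 2)*(j + 3)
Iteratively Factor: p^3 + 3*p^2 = (p)*(p^2 + 3*p) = p^2*(p + 3)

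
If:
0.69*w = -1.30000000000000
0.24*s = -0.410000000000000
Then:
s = -1.71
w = -1.88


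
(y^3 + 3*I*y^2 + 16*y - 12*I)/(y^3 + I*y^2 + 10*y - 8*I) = (y + 6*I)/(y + 4*I)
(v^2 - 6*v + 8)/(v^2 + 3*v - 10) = (v - 4)/(v + 5)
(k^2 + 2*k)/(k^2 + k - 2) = k/(k - 1)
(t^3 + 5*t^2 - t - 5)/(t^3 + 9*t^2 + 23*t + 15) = (t - 1)/(t + 3)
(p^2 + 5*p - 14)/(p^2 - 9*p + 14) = (p + 7)/(p - 7)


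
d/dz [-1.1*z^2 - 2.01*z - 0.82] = -2.2*z - 2.01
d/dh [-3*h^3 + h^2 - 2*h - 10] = -9*h^2 + 2*h - 2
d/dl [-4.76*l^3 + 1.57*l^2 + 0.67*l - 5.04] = -14.28*l^2 + 3.14*l + 0.67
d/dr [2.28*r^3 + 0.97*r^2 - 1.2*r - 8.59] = 6.84*r^2 + 1.94*r - 1.2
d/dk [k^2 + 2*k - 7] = 2*k + 2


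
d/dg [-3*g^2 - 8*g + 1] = -6*g - 8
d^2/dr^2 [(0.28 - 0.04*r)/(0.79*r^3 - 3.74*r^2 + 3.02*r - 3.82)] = (-0.149784*r^5 + 2.80608*r^4 - 14.164752*r^3 + 26.058768*r^2 - 10.476528*r - 3.816096)/(0.493039*r^9 - 7.002402*r^8 + 38.804958*r^7 - 113.003162*r^6 + 216.062436*r^5 - 317.31132*r^4 + 321.004412*r^3 - 268.246512*r^2 + 132.207144*r - 55.742968)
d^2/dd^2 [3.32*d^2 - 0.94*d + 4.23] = 6.64000000000000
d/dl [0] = 0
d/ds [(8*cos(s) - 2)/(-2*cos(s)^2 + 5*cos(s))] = 2*(-8*sin(s) - 5*sin(s)/cos(s)^2 + 4*tan(s))/(2*cos(s) - 5)^2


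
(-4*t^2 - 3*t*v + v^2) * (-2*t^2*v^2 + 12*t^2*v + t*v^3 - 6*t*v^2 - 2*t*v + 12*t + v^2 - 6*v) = 8*t^4*v^2 - 48*t^4*v + 2*t^3*v^3 - 12*t^3*v^2 + 8*t^3*v - 48*t^3 - 5*t^2*v^4 + 30*t^2*v^3 + 2*t^2*v^2 - 12*t^2*v + t*v^5 - 6*t*v^4 - 5*t*v^3 + 30*t*v^2 + v^4 - 6*v^3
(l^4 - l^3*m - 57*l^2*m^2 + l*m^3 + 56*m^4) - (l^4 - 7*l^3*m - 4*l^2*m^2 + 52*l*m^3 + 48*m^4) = 6*l^3*m - 53*l^2*m^2 - 51*l*m^3 + 8*m^4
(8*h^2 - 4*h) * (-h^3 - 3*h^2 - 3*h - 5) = -8*h^5 - 20*h^4 - 12*h^3 - 28*h^2 + 20*h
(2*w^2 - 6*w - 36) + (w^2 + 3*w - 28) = 3*w^2 - 3*w - 64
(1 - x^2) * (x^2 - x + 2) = -x^4 + x^3 - x^2 - x + 2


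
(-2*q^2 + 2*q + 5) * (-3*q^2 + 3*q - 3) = 6*q^4 - 12*q^3 - 3*q^2 + 9*q - 15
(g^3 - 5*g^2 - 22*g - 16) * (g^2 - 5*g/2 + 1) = g^5 - 15*g^4/2 - 17*g^3/2 + 34*g^2 + 18*g - 16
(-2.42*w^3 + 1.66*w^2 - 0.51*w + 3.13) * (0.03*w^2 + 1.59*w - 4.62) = -0.0726*w^5 - 3.798*w^4 + 13.8045*w^3 - 8.3862*w^2 + 7.3329*w - 14.4606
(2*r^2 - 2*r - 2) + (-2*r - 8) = 2*r^2 - 4*r - 10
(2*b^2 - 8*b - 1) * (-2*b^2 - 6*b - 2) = -4*b^4 + 4*b^3 + 46*b^2 + 22*b + 2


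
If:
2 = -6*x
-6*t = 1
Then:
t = -1/6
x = -1/3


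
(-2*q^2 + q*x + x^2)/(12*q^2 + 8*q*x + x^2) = (-q + x)/(6*q + x)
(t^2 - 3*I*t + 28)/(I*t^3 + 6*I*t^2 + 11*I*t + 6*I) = I*(-t^2 + 3*I*t - 28)/(t^3 + 6*t^2 + 11*t + 6)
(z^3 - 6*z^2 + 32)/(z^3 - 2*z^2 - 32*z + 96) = (z + 2)/(z + 6)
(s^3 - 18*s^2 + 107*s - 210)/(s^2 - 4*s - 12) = (s^2 - 12*s + 35)/(s + 2)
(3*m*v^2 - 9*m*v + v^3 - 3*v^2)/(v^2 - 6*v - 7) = v*(-3*m*v + 9*m - v^2 + 3*v)/(-v^2 + 6*v + 7)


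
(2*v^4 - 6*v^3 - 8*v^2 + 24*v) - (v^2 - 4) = 2*v^4 - 6*v^3 - 9*v^2 + 24*v + 4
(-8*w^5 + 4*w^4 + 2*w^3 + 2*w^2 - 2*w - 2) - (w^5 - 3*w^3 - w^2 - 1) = -9*w^5 + 4*w^4 + 5*w^3 + 3*w^2 - 2*w - 1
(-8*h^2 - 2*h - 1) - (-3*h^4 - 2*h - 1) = 3*h^4 - 8*h^2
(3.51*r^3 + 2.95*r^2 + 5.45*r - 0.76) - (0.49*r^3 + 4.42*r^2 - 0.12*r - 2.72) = 3.02*r^3 - 1.47*r^2 + 5.57*r + 1.96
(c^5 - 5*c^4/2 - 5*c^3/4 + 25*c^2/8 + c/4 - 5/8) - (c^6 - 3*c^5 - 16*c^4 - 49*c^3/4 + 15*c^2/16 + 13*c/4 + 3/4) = -c^6 + 4*c^5 + 27*c^4/2 + 11*c^3 + 35*c^2/16 - 3*c - 11/8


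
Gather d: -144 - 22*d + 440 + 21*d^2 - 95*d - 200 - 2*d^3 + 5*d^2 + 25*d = -2*d^3 + 26*d^2 - 92*d + 96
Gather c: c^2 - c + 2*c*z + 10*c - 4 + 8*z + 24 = c^2 + c*(2*z + 9) + 8*z + 20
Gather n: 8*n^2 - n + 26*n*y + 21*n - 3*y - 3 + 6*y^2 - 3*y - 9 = 8*n^2 + n*(26*y + 20) + 6*y^2 - 6*y - 12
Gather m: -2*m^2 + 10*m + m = -2*m^2 + 11*m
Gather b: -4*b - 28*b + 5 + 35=40 - 32*b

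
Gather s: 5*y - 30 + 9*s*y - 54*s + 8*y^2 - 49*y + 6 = s*(9*y - 54) + 8*y^2 - 44*y - 24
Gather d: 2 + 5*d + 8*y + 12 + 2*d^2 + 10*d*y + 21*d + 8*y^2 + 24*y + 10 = 2*d^2 + d*(10*y + 26) + 8*y^2 + 32*y + 24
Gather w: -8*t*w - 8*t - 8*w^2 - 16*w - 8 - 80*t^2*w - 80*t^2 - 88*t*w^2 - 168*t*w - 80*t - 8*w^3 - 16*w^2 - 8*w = -80*t^2 - 88*t - 8*w^3 + w^2*(-88*t - 24) + w*(-80*t^2 - 176*t - 24) - 8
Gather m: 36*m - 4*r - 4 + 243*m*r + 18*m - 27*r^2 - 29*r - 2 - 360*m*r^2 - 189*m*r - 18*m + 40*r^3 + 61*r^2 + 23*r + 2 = m*(-360*r^2 + 54*r + 36) + 40*r^3 + 34*r^2 - 10*r - 4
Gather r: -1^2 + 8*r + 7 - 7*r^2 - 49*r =-7*r^2 - 41*r + 6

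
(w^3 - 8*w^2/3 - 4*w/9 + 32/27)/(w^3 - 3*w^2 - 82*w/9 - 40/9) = (9*w^2 - 30*w + 16)/(3*(3*w^2 - 11*w - 20))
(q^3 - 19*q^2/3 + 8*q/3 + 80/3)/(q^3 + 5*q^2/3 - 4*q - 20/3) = (q^2 - 8*q + 16)/(q^2 - 4)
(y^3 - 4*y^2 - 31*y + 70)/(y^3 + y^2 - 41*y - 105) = (y - 2)/(y + 3)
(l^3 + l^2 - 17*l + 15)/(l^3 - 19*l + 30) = (l - 1)/(l - 2)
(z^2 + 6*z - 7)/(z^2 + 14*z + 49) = (z - 1)/(z + 7)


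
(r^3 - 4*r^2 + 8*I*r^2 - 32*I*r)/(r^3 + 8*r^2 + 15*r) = (r^2 + r*(-4 + 8*I) - 32*I)/(r^2 + 8*r + 15)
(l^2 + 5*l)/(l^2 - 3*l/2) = 2*(l + 5)/(2*l - 3)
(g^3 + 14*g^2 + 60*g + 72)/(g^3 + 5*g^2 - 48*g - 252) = (g + 2)/(g - 7)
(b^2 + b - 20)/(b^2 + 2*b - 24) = (b + 5)/(b + 6)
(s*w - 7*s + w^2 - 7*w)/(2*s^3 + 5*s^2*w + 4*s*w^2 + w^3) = (w - 7)/(2*s^2 + 3*s*w + w^2)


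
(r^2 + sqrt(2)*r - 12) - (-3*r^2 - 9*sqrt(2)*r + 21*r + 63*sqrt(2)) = 4*r^2 - 21*r + 10*sqrt(2)*r - 63*sqrt(2) - 12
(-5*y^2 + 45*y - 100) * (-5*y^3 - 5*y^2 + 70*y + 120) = 25*y^5 - 200*y^4 - 75*y^3 + 3050*y^2 - 1600*y - 12000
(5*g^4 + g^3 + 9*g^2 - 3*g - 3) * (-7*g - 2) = -35*g^5 - 17*g^4 - 65*g^3 + 3*g^2 + 27*g + 6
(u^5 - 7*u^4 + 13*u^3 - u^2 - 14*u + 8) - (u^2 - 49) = u^5 - 7*u^4 + 13*u^3 - 2*u^2 - 14*u + 57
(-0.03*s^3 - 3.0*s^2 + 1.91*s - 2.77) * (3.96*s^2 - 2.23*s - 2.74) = -0.1188*s^5 - 11.8131*s^4 + 14.3358*s^3 - 7.0085*s^2 + 0.9437*s + 7.5898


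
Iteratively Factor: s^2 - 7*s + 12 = (s - 3)*(s - 4)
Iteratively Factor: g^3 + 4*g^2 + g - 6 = (g + 2)*(g^2 + 2*g - 3) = (g - 1)*(g + 2)*(g + 3)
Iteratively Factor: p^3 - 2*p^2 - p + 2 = (p - 1)*(p^2 - p - 2) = (p - 2)*(p - 1)*(p + 1)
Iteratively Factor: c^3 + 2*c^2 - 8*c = (c)*(c^2 + 2*c - 8) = c*(c + 4)*(c - 2)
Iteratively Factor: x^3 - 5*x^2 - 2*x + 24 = (x - 4)*(x^2 - x - 6) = (x - 4)*(x - 3)*(x + 2)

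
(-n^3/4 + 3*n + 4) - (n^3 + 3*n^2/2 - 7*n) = -5*n^3/4 - 3*n^2/2 + 10*n + 4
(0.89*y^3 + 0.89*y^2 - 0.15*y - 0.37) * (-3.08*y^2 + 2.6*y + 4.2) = -2.7412*y^5 - 0.4272*y^4 + 6.514*y^3 + 4.4876*y^2 - 1.592*y - 1.554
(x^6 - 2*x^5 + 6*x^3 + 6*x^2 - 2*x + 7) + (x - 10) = x^6 - 2*x^5 + 6*x^3 + 6*x^2 - x - 3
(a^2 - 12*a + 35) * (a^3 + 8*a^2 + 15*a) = a^5 - 4*a^4 - 46*a^3 + 100*a^2 + 525*a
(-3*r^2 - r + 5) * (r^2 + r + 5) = -3*r^4 - 4*r^3 - 11*r^2 + 25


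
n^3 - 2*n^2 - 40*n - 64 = (n - 8)*(n + 2)*(n + 4)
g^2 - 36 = (g - 6)*(g + 6)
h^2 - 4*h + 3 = (h - 3)*(h - 1)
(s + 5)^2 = s^2 + 10*s + 25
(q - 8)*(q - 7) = q^2 - 15*q + 56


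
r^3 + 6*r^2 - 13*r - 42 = (r - 3)*(r + 2)*(r + 7)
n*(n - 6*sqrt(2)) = n^2 - 6*sqrt(2)*n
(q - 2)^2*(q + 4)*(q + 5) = q^4 + 5*q^3 - 12*q^2 - 44*q + 80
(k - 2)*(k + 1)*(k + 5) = k^3 + 4*k^2 - 7*k - 10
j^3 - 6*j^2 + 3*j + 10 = (j - 5)*(j - 2)*(j + 1)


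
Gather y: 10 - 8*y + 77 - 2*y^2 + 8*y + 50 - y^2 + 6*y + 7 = -3*y^2 + 6*y + 144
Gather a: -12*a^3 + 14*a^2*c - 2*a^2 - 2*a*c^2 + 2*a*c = -12*a^3 + a^2*(14*c - 2) + a*(-2*c^2 + 2*c)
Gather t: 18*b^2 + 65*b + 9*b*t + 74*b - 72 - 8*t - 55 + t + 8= 18*b^2 + 139*b + t*(9*b - 7) - 119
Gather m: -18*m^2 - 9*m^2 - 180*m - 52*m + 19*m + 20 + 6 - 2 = -27*m^2 - 213*m + 24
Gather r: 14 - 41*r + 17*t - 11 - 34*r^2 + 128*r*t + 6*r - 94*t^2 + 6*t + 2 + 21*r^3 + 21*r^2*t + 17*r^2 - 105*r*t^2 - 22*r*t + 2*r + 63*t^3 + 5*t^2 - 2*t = 21*r^3 + r^2*(21*t - 17) + r*(-105*t^2 + 106*t - 33) + 63*t^3 - 89*t^2 + 21*t + 5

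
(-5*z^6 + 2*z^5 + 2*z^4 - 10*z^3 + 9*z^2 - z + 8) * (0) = 0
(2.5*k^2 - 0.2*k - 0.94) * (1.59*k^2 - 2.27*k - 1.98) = 3.975*k^4 - 5.993*k^3 - 5.9906*k^2 + 2.5298*k + 1.8612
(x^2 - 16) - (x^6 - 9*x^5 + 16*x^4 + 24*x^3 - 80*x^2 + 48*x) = -x^6 + 9*x^5 - 16*x^4 - 24*x^3 + 81*x^2 - 48*x - 16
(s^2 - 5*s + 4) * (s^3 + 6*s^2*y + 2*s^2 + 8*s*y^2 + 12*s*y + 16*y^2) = s^5 + 6*s^4*y - 3*s^4 + 8*s^3*y^2 - 18*s^3*y - 6*s^3 - 24*s^2*y^2 - 36*s^2*y + 8*s^2 - 48*s*y^2 + 48*s*y + 64*y^2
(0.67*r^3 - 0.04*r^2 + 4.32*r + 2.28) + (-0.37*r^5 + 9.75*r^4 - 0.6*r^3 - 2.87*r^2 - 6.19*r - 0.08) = -0.37*r^5 + 9.75*r^4 + 0.0700000000000001*r^3 - 2.91*r^2 - 1.87*r + 2.2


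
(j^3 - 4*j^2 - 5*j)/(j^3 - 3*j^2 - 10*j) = (j + 1)/(j + 2)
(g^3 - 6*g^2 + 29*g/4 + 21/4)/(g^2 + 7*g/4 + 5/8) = 2*(2*g^2 - 13*g + 21)/(4*g + 5)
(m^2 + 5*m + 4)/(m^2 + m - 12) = (m + 1)/(m - 3)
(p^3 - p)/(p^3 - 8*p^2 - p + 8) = p/(p - 8)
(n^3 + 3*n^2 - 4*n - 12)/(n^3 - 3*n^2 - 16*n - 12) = (n^2 + n - 6)/(n^2 - 5*n - 6)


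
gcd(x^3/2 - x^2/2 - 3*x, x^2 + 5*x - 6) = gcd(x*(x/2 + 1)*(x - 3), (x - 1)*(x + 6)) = 1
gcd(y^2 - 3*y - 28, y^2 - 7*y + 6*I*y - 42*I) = y - 7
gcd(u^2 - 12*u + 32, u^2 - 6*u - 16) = u - 8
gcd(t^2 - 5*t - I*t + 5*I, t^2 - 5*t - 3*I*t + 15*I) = t - 5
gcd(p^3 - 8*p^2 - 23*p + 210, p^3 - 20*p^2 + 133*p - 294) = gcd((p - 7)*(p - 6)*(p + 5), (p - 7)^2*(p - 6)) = p^2 - 13*p + 42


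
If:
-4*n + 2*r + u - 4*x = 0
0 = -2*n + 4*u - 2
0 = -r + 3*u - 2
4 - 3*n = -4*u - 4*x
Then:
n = 11/3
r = 5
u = 7/3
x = -7/12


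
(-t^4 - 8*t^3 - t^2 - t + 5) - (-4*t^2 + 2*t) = -t^4 - 8*t^3 + 3*t^2 - 3*t + 5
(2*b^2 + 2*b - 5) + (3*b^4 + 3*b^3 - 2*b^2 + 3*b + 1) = 3*b^4 + 3*b^3 + 5*b - 4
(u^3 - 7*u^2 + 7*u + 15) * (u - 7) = u^4 - 14*u^3 + 56*u^2 - 34*u - 105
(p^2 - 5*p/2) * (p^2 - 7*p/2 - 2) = p^4 - 6*p^3 + 27*p^2/4 + 5*p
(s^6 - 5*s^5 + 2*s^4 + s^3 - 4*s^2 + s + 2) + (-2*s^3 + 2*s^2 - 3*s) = s^6 - 5*s^5 + 2*s^4 - s^3 - 2*s^2 - 2*s + 2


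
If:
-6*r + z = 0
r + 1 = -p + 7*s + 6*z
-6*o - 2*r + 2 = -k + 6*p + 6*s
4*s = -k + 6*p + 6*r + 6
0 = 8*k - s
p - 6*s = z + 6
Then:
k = -504/2353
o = 30986/7059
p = -5832/2353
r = 707/2353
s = -4032/2353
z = 4242/2353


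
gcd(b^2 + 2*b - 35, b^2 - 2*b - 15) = b - 5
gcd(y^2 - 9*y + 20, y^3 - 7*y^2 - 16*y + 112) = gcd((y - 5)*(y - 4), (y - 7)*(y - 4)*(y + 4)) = y - 4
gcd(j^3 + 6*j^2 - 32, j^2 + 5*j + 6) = 1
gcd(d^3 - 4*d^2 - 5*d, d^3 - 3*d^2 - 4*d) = d^2 + d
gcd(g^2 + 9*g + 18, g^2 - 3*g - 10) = 1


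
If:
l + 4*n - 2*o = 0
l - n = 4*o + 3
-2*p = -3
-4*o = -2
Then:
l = 21/5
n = -4/5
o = 1/2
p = 3/2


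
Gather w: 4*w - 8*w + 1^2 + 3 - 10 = -4*w - 6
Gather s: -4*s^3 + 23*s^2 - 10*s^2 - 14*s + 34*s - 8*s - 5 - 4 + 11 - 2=-4*s^3 + 13*s^2 + 12*s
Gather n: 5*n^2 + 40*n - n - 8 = 5*n^2 + 39*n - 8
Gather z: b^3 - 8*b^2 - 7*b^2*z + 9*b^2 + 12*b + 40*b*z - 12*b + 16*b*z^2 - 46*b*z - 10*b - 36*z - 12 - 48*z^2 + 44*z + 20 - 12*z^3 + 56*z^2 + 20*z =b^3 + b^2 - 10*b - 12*z^3 + z^2*(16*b + 8) + z*(-7*b^2 - 6*b + 28) + 8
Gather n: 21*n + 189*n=210*n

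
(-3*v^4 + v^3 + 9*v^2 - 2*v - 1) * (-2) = 6*v^4 - 2*v^3 - 18*v^2 + 4*v + 2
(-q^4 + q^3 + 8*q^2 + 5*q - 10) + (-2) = -q^4 + q^3 + 8*q^2 + 5*q - 12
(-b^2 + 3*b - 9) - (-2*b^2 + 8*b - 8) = b^2 - 5*b - 1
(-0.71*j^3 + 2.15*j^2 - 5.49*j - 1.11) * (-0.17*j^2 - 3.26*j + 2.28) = 0.1207*j^5 + 1.9491*j^4 - 7.6945*j^3 + 22.9881*j^2 - 8.8986*j - 2.5308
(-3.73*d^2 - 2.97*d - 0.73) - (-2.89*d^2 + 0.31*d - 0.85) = -0.84*d^2 - 3.28*d + 0.12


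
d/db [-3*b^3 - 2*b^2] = b*(-9*b - 4)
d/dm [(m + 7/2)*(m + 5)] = 2*m + 17/2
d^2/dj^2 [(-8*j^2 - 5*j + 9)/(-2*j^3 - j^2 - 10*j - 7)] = 2*(32*j^6 + 60*j^5 - 666*j^4 - 1103*j^3 - 1155*j^2 + 3*j - 795)/(8*j^9 + 12*j^8 + 126*j^7 + 205*j^6 + 714*j^5 + 1161*j^4 + 1714*j^3 + 2247*j^2 + 1470*j + 343)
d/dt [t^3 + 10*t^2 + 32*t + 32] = 3*t^2 + 20*t + 32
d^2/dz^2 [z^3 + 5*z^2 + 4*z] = 6*z + 10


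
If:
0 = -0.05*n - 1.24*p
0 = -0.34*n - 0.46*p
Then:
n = 0.00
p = 0.00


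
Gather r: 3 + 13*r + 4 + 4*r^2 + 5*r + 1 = 4*r^2 + 18*r + 8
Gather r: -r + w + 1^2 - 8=-r + w - 7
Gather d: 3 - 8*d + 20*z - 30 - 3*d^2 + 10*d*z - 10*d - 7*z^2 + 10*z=-3*d^2 + d*(10*z - 18) - 7*z^2 + 30*z - 27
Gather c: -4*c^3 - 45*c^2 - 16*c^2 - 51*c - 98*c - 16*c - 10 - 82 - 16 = -4*c^3 - 61*c^2 - 165*c - 108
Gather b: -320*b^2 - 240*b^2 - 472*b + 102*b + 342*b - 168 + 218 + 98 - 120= -560*b^2 - 28*b + 28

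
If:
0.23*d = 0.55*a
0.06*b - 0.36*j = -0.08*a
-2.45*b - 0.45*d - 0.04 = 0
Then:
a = 6.71055243135958*j + 0.0182600066159444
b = -2.94740324181277*j - 0.0243466754879259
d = 16.0469732054251*j + 0.043665233212041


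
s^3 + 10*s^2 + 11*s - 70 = (s - 2)*(s + 5)*(s + 7)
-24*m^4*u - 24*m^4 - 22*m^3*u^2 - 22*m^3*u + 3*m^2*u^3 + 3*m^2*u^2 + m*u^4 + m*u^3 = (-4*m + u)*(m + u)*(6*m + u)*(m*u + m)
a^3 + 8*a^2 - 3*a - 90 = (a - 3)*(a + 5)*(a + 6)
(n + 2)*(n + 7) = n^2 + 9*n + 14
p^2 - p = p*(p - 1)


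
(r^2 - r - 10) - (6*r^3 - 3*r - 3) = -6*r^3 + r^2 + 2*r - 7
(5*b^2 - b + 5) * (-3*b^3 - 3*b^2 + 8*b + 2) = -15*b^5 - 12*b^4 + 28*b^3 - 13*b^2 + 38*b + 10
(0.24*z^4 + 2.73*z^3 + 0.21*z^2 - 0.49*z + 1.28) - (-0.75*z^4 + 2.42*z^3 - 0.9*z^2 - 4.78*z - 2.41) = 0.99*z^4 + 0.31*z^3 + 1.11*z^2 + 4.29*z + 3.69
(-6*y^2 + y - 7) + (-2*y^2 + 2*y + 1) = -8*y^2 + 3*y - 6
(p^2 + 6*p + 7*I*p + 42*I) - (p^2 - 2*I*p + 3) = 6*p + 9*I*p - 3 + 42*I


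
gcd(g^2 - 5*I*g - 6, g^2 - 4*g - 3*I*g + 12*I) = g - 3*I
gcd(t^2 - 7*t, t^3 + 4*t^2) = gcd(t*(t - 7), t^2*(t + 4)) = t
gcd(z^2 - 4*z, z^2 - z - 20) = 1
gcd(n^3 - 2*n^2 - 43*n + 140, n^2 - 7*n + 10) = n - 5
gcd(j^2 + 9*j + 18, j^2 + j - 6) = j + 3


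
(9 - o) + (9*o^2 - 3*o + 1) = 9*o^2 - 4*o + 10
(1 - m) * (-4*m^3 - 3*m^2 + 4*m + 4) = 4*m^4 - m^3 - 7*m^2 + 4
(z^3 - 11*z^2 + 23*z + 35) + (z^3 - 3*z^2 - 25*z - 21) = 2*z^3 - 14*z^2 - 2*z + 14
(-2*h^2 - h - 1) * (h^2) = -2*h^4 - h^3 - h^2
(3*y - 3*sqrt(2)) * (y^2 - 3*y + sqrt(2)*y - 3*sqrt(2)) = 3*y^3 - 9*y^2 - 6*y + 18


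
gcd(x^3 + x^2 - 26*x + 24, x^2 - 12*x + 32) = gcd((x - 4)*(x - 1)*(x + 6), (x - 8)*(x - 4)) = x - 4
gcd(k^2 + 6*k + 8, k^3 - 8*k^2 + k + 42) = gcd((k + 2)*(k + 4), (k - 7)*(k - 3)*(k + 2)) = k + 2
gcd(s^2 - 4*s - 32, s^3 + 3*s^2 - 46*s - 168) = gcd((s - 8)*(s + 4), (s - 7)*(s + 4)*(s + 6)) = s + 4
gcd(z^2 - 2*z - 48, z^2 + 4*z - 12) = z + 6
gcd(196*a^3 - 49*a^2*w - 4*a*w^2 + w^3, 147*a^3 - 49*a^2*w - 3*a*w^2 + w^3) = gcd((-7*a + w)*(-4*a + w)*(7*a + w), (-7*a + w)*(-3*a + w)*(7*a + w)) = -49*a^2 + w^2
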